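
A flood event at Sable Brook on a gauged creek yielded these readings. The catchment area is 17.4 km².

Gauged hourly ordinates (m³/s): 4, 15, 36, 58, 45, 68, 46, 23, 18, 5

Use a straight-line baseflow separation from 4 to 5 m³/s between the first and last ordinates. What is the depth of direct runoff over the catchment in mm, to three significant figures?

d ≈ 56.5 mm

Direct runoff: 0.00, 10.89, 31.78, 53.67, 40.56, 63.44, 41.33, 18.22, 13.11, 0.00 m³/s; ΣQ_DR = 273.0 m³/s.
V = ΣQ_DR · Δt = 273.0 × 3600 s = 9.828 × 10^5 m³.
Over A = 17.4 km², depth = V / A = 56.5 mm.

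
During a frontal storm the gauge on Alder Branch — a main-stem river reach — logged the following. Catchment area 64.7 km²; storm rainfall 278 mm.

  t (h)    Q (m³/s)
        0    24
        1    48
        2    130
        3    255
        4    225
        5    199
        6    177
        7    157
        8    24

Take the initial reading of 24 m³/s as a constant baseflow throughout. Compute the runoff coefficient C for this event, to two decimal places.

ΣQ_DR = 1023 m³/s; V = ΣQ_DR·Δt = 3.683 × 10^6 m³.
Runoff depth d = V / A = 56.92 mm.
C = d / P = 56.92 / 278 = 0.20.

C ≈ 0.20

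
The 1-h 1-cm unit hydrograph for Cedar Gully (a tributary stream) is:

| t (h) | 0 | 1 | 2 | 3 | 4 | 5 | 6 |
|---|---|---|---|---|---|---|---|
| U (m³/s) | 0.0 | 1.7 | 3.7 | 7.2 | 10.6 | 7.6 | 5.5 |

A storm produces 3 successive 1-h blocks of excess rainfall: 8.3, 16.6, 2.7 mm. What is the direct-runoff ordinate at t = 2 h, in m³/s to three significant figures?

By discrete convolution, Q_j = Σ (P_i / 10 mm) · U_{j−i}.
At t = 2 h (j=2): Q = (8.3/10)·3.7 + (16.6/10)·1.7 + (2.7/10)·0.0 = 5.89 m³/s.

Q ≈ 5.89 m³/s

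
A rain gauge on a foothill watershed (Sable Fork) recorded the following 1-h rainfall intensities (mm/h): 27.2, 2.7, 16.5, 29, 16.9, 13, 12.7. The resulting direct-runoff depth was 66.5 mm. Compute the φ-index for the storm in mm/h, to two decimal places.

φ ≈ 8.13 mm/h

Only the 6 blocks with intensity above φ contribute runoff: 27.2, 16.5, 29, 16.9, 13, 12.7 mm/h.
Σ(I−φ)·Δt = d  ⇒  (27.2+16.5+29+16.9+13+12.7 − 6φ)·1 = 66.5
φ = (115.3 − 66.5/1) / 6 = 8.13 mm/h.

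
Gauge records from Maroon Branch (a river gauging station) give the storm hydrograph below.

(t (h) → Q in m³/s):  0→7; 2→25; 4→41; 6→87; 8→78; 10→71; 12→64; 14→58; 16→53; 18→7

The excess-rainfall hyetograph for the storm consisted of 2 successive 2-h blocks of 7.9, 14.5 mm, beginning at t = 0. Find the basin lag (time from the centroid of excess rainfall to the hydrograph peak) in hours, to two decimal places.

t_L ≈ 3.71 h

Centroid of excess rainfall: t_c = Σ P_i·t̄_i / ΣP_i = 2.2946 h (block centres at 1, 3 h).
Hydrograph peak occurs at t = 6 h, so basin lag t_L = 6 − 2.2946 = 3.71 h.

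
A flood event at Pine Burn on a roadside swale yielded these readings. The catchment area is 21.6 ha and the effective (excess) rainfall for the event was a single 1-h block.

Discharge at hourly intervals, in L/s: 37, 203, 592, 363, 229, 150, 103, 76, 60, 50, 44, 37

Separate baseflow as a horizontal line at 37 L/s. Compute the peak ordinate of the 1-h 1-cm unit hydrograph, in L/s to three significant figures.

Direct runoff: 0.0, 166.0, 555.0, 326.0, 192.0, 113.0, 66.0, 39.0, 23.0, 13.0, 7.0, 0.0 L/s; ΣQ_DR = 1500 L/s, peak = 555.0 L/s.
Runoff depth d = ΣQ_DR·Δt / A = 1500 × 3600 / (21.6 ha) = 25.00 mm.
The 1-cm UH is the DRH scaled by (10 mm)/d, so U_p = 555.0 × 10/25.00 = 222 L/s.

U_p ≈ 222 L/s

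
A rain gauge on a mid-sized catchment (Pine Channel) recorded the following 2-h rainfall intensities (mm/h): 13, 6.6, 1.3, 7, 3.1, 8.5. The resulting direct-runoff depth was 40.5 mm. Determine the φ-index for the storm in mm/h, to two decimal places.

Only the 4 blocks with intensity above φ contribute runoff: 13, 6.6, 7, 8.5 mm/h.
Σ(I−φ)·Δt = d  ⇒  (13+6.6+7+8.5 − 4φ)·2 = 40.5
φ = (35.10 − 40.5/2) / 4 = 3.71 mm/h.

φ ≈ 3.71 mm/h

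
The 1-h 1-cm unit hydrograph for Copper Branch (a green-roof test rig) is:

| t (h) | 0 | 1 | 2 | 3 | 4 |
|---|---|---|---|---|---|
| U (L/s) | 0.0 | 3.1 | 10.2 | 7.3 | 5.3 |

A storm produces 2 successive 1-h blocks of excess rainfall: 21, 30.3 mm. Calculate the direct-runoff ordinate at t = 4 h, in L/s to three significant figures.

By discrete convolution, Q_j = Σ (P_i / 10 mm) · U_{j−i}.
At t = 4 h (j=4): Q = (21/10)·5.3 + (30.3/10)·7.3 = 33.2 L/s.

Q ≈ 33.2 L/s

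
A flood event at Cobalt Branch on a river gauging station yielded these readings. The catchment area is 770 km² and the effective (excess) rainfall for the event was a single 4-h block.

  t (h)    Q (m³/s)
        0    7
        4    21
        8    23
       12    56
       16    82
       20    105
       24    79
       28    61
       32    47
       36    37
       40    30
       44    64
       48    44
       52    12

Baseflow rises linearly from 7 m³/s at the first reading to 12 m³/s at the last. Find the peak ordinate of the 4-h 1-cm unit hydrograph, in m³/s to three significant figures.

U_p ≈ 96.0 m³/s

Direct runoff: 0.00, 13.62, 15.23, 47.85, 73.46, 96.08, 69.69, 51.31, 36.92, 26.54, 19.15, 52.77, 32.38, 0.00 m³/s; ΣQ_DR = 535.0 m³/s, peak = 96.08 m³/s.
Runoff depth d = ΣQ_DR·Δt / A = 535.0 × 14400 / (770 km²) = 10.01 mm.
The 1-cm UH is the DRH scaled by (10 mm)/d, so U_p = 96.08 × 10/10.01 = 96.0 m³/s.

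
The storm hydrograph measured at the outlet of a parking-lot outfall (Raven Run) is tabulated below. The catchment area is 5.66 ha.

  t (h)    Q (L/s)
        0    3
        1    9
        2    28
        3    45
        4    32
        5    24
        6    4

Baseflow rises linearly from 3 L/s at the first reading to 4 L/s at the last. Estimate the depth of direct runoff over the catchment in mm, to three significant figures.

d ≈ 7.66 mm

Direct runoff: 0.00, 5.83, 24.67, 41.50, 28.33, 20.17, 0.00 L/s; ΣQ_DR = 120.5 L/s.
V = ΣQ_DR · Δt = 120.5 × 3600 s = 4.338 × 10^5 L.
Over A = 5.66 ha, depth = V / A = 7.66 mm.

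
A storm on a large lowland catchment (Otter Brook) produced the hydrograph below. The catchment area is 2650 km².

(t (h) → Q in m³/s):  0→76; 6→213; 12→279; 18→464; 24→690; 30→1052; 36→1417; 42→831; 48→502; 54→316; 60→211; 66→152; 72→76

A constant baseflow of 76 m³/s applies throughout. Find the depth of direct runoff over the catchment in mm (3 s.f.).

Direct runoff: 0.0, 137.0, 203.0, 388.0, 614.0, 976.0, 1341.0, 755.0, 426.0, 240.0, 135.0, 76.0, 0.0 m³/s; ΣQ_DR = 5291 m³/s.
V = ΣQ_DR · Δt = 5291 × 21600 s = 1.143 × 10^8 m³.
Over A = 2650 km², depth = V / A = 43.1 mm.

d ≈ 43.1 mm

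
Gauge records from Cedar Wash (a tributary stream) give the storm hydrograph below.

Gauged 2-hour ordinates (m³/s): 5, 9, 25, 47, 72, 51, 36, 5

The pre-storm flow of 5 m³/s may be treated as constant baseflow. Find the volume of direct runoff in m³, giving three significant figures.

Direct-runoff ordinates (Q − Q_b): 0.0, 4.0, 20.0, 42.0, 67.0, 46.0, 31.0, 0.0 m³/s.
ΣQ_DR = 210.0 m³/s.
With Δt = 2 h = 7200 s, V = ΣQ_DR · Δt = 210.0 × 7200 = 1.51 × 10^6 m³.

V ≈ 1.51 × 10^6 m³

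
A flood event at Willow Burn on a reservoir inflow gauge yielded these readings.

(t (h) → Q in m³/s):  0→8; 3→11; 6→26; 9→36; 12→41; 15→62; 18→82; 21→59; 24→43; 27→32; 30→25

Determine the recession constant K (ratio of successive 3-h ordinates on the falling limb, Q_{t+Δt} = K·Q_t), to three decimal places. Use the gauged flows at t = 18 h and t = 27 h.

K ≈ 0.731

Using the recession-limb readings at t = 18 h and t = 27 h: Q falls from 82 to 32 m³/s over 3 intervals.
K = (Q₂/Q₁)^(1/3) = (32/82)^(1/3) = 0.731.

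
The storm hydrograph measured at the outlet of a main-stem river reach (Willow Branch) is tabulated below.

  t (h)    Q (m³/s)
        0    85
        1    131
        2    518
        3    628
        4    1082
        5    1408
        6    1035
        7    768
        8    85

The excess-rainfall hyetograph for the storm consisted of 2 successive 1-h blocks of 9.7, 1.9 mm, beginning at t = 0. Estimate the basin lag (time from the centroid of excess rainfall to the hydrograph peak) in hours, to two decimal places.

t_L ≈ 4.34 h

Centroid of excess rainfall: t_c = Σ P_i·t̄_i / ΣP_i = 0.6638 h (block centres at 0.5, 1.5 h).
Hydrograph peak occurs at t = 5 h, so basin lag t_L = 5 − 0.6638 = 4.34 h.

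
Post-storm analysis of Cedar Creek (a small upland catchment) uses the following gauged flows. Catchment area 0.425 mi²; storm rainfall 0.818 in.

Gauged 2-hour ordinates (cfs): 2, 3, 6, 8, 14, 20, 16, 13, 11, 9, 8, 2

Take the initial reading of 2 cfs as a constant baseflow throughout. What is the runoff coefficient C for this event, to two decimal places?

C ≈ 0.78

ΣQ_DR = 88.00 cfs; V = ΣQ_DR·Δt = 6.336 × 10^5 ft³.
Runoff depth d = V / A = 0.6417 in.
C = d / P = 0.6417 / 0.818 = 0.78.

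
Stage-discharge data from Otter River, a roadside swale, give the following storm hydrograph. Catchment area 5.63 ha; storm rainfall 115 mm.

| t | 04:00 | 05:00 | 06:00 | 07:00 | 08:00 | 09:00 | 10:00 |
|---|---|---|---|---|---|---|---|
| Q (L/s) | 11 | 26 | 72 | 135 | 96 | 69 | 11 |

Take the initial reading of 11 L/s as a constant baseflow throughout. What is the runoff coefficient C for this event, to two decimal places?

C ≈ 0.19

ΣQ_DR = 343.0 L/s; V = ΣQ_DR·Δt = 1.235 × 10^6 L.
Runoff depth d = V / A = 21.93 mm.
C = d / P = 21.93 / 115 = 0.19.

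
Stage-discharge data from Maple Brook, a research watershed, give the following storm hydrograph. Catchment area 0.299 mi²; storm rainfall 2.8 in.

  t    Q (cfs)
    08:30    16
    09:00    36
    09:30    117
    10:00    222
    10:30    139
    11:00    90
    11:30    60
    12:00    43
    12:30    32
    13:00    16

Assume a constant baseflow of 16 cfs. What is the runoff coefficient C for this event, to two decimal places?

C ≈ 0.57

ΣQ_DR = 611.0 cfs; V = ΣQ_DR·Δt = 1.100 × 10^6 ft³.
Runoff depth d = V / A = 1.583 in.
C = d / P = 1.583 / 2.8 = 0.57.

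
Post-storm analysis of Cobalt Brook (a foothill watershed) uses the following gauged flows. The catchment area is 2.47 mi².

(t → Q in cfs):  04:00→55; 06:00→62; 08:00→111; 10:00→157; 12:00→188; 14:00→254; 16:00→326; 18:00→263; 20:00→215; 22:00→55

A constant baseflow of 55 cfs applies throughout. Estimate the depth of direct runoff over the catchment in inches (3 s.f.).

Direct runoff: 0.0, 7.0, 56.0, 102.0, 133.0, 199.0, 271.0, 208.0, 160.0, 0.0 cfs; ΣQ_DR = 1136 cfs.
V = ΣQ_DR · Δt = 1136 × 7200 s = 8.179 × 10^6 ft³.
Over A = 2.47 mi², depth = V / A = 1.43 in.

d ≈ 1.43 in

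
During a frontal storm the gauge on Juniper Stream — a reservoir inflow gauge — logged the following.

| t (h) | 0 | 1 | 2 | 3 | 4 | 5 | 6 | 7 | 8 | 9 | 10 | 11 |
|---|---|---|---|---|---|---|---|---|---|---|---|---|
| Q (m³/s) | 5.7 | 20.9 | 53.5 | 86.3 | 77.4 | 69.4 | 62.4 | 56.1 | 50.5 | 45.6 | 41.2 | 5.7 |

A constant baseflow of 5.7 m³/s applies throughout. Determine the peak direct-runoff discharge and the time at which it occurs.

Q_p = 80.6 m³/s at t = 3 h

Subtracting baseflow gives direct-runoff ordinates: 0.0, 15.2, 47.8, 80.6, 71.7, 63.7, 56.7, 50.4, 44.8, 39.9, 35.5, 0.0 m³/s.
The maximum is 80.6 m³/s, occurring at the reading for t = 3 h.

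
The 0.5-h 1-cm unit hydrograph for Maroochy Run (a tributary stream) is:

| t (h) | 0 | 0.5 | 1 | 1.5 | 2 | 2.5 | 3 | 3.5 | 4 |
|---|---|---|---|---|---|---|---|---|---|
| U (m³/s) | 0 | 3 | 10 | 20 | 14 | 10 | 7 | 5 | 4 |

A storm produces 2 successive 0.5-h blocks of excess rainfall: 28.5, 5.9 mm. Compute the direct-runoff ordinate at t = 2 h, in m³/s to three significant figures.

By discrete convolution, Q_j = Σ (P_i / 10 mm) · U_{j−i}.
At t = 2 h (j=4): Q = (28.5/10)·14 + (5.9/10)·20 = 51.7 m³/s.

Q ≈ 51.7 m³/s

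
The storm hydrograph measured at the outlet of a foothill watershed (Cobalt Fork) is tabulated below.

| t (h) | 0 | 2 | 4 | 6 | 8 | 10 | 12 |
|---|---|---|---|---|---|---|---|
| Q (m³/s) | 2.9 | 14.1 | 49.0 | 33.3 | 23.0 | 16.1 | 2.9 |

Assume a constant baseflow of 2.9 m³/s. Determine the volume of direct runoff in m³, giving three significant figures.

V ≈ 8.71 × 10^5 m³

Direct-runoff ordinates (Q − Q_b): 0.0, 11.2, 46.1, 30.4, 20.1, 13.2, 0.0 m³/s.
ΣQ_DR = 121.0 m³/s.
With Δt = 2 h = 7200 s, V = ΣQ_DR · Δt = 121.0 × 7200 = 8.71 × 10^5 m³.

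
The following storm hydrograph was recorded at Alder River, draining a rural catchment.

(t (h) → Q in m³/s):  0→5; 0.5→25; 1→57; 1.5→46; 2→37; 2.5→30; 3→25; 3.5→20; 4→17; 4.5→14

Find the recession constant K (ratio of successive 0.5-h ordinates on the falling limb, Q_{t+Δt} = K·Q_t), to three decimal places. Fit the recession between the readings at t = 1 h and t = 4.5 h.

Using the recession-limb readings at t = 1 h and t = 4.5 h: Q falls from 57 to 14 m³/s over 7 intervals.
K = (Q₂/Q₁)^(1/7) = (14/57)^(1/7) = 0.818.

K ≈ 0.818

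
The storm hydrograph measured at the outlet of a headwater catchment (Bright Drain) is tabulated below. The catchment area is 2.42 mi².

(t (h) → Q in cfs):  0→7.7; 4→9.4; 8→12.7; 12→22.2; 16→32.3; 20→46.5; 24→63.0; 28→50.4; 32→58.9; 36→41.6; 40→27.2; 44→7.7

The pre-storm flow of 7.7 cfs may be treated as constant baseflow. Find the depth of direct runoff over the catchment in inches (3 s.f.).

Direct runoff: 0.0, 1.7, 5.0, 14.5, 24.6, 38.8, 55.3, 42.7, 51.2, 33.9, 19.5, 0.0 cfs; ΣQ_DR = 287.2 cfs.
V = ΣQ_DR · Δt = 287.2 × 14400 s = 4.136 × 10^6 ft³.
Over A = 2.42 mi², depth = V / A = 0.736 in.

d ≈ 0.736 in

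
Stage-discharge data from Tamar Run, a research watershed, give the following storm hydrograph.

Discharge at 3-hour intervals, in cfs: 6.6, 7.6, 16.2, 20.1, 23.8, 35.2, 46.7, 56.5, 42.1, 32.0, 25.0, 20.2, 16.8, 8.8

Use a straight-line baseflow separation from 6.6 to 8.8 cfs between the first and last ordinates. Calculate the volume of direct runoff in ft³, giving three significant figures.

V ≈ 2.70 × 10^6 ft³

Direct-runoff ordinates (Q − Q_b): 0.00, 0.83, 9.26, 12.99, 16.52, 27.75, 39.08, 48.72, 34.15, 23.88, 16.71, 11.74, 8.17, 0.00 cfs.
ΣQ_DR = 249.8 cfs.
With Δt = 3 h = 10800 s, V = ΣQ_DR · Δt = 249.8 × 10800 = 2.70 × 10^6 ft³.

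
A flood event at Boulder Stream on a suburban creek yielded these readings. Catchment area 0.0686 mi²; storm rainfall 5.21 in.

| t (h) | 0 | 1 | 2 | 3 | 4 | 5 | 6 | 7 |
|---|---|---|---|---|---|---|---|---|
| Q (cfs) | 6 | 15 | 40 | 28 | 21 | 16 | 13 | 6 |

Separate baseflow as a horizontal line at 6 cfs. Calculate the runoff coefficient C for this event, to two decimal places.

C ≈ 0.42

ΣQ_DR = 97.00 cfs; V = ΣQ_DR·Δt = 3.492 × 10^5 ft³.
Runoff depth d = V / A = 2.191 in.
C = d / P = 2.191 / 5.21 = 0.42.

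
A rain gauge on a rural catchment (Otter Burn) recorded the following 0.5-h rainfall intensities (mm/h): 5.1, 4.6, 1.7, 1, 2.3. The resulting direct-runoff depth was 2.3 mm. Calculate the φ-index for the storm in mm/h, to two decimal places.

Only the 2 blocks with intensity above φ contribute runoff: 5.1, 4.6 mm/h.
Σ(I−φ)·Δt = d  ⇒  (5.1+4.6 − 2φ)·0.5 = 2.3
φ = (9.700 − 2.3/0.5) / 2 = 2.55 mm/h.

φ ≈ 2.55 mm/h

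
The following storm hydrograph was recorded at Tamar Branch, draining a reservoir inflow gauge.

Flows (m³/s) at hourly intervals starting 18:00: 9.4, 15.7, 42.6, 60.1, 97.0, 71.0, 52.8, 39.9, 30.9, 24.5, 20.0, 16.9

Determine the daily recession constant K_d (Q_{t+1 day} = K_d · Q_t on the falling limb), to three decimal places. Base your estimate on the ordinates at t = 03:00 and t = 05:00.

Between t = 03:00 and t = 05:00 the flow falls from 24.5 to 16.9 m³/s over 2×1 h = 2 h.
Per-interval ratio K = (16.9/24.5)^(1/2) = 0.8305; K_d = K^(24/1) = 0.012.

K_d ≈ 0.012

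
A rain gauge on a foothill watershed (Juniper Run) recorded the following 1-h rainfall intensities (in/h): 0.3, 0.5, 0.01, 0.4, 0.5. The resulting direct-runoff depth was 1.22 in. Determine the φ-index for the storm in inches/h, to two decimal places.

φ ≈ 0.12 in/h

Only the 4 blocks with intensity above φ contribute runoff: 0.3, 0.5, 0.4, 0.5 in/h.
Σ(I−φ)·Δt = d  ⇒  (0.3+0.5+0.4+0.5 − 4φ)·1 = 1.22
φ = (1.700 − 1.22/1) / 4 = 0.12 in/h.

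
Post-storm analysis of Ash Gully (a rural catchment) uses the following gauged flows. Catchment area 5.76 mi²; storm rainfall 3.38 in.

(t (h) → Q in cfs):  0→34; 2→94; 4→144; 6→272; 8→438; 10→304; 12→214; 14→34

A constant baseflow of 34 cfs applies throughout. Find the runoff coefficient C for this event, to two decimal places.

C ≈ 0.20

ΣQ_DR = 1262 cfs; V = ΣQ_DR·Δt = 9.086 × 10^6 ft³.
Runoff depth d = V / A = 0.6790 in.
C = d / P = 0.6790 / 3.38 = 0.20.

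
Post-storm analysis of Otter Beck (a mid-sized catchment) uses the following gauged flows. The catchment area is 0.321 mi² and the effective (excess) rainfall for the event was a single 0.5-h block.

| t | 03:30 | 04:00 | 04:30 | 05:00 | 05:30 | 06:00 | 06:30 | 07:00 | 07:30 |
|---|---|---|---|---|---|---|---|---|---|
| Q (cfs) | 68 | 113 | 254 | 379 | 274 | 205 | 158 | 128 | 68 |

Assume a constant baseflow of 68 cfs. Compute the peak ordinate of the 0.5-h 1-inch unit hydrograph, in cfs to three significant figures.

U_p ≈ 124 cfs

Direct runoff: 0.0, 45.0, 186.0, 311.0, 206.0, 137.0, 90.0, 60.0, 0.0 cfs; ΣQ_DR = 1035 cfs, peak = 311.0 cfs.
Runoff depth d = ΣQ_DR·Δt / A = 1035 × 1800 / (0.321 mi²) = 2.498 in.
The 1-inch UH is the DRH scaled by (1 in)/d, so U_p = 311.0 × 1/2.498 = 124 cfs.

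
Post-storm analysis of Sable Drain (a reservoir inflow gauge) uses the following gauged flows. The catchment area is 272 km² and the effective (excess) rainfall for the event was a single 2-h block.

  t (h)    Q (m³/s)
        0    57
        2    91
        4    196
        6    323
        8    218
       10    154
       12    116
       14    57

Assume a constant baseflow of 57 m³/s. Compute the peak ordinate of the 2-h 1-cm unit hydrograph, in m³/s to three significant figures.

Direct runoff: 0.0, 34.0, 139.0, 266.0, 161.0, 97.0, 59.0, 0.0 m³/s; ΣQ_DR = 756.0 m³/s, peak = 266.0 m³/s.
Runoff depth d = ΣQ_DR·Δt / A = 756.0 × 7200 / (272 km²) = 20.01 mm.
The 1-cm UH is the DRH scaled by (10 mm)/d, so U_p = 266.0 × 10/20.01 = 133 m³/s.

U_p ≈ 133 m³/s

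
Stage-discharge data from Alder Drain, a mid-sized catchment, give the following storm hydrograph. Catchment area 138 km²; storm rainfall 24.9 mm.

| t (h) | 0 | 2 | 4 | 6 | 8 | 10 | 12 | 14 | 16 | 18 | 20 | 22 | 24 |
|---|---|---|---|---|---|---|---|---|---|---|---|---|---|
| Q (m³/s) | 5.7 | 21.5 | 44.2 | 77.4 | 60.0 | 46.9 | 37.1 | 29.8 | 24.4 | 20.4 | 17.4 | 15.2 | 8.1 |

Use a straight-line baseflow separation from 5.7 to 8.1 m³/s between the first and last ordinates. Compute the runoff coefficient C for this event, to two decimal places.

ΣQ_DR = 318.4 m³/s; V = ΣQ_DR·Δt = 2.292 × 10^6 m³.
Runoff depth d = V / A = 16.61 mm.
C = d / P = 16.61 / 24.9 = 0.67.

C ≈ 0.67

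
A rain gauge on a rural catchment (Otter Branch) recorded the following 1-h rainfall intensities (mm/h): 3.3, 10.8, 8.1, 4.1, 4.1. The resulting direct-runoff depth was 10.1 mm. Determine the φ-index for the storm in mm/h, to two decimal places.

φ ≈ 4.40 mm/h

Only the 2 blocks with intensity above φ contribute runoff: 10.8, 8.1 mm/h.
Σ(I−φ)·Δt = d  ⇒  (10.8+8.1 − 2φ)·1 = 10.1
φ = (18.90 − 10.1/1) / 2 = 4.40 mm/h.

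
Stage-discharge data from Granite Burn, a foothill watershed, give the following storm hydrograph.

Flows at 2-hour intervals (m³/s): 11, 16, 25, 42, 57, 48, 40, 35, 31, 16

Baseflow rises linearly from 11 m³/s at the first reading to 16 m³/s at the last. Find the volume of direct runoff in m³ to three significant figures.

V ≈ 1.34 × 10^6 m³

Direct-runoff ordinates (Q − Q_b): 0.00, 4.44, 12.89, 29.33, 43.78, 34.22, 25.67, 20.11, 15.56, 0.00 m³/s.
ΣQ_DR = 186.0 m³/s.
With Δt = 2 h = 7200 s, V = ΣQ_DR · Δt = 186.0 × 7200 = 1.34 × 10^6 m³.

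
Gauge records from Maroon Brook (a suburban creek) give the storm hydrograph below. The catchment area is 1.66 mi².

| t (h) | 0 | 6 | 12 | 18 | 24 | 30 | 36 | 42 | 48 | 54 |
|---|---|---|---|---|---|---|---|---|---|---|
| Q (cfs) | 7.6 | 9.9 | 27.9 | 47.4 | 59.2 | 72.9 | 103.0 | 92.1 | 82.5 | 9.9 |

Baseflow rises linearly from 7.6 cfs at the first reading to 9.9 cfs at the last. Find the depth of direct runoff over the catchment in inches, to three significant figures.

d ≈ 2.38 in

Direct runoff: 0.00, 2.04, 19.79, 39.03, 50.58, 64.02, 93.87, 82.71, 72.86, 0.00 cfs; ΣQ_DR = 424.9 cfs.
V = ΣQ_DR · Δt = 424.9 × 21600 s = 9.178 × 10^6 ft³.
Over A = 1.66 mi², depth = V / A = 2.38 in.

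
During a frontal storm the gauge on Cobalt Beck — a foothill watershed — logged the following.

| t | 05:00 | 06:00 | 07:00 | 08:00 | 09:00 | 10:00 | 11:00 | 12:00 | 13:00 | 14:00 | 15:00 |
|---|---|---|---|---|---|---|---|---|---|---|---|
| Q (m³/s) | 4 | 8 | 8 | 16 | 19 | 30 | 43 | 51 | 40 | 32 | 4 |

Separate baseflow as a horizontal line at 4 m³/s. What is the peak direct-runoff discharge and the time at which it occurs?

Q_p = 47.0 m³/s at t = 12:00

Subtracting baseflow gives direct-runoff ordinates: 0.0, 4.0, 4.0, 12.0, 15.0, 26.0, 39.0, 47.0, 36.0, 28.0, 0.0 m³/s.
The maximum is 47.0 m³/s, occurring at the reading for t = 12:00.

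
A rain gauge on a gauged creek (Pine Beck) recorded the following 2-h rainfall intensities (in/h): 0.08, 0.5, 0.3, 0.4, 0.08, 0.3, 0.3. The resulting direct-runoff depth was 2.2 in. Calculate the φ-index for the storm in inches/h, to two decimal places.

φ ≈ 0.14 in/h

Only the 5 blocks with intensity above φ contribute runoff: 0.5, 0.3, 0.4, 0.3, 0.3 in/h.
Σ(I−φ)·Δt = d  ⇒  (0.5+0.3+0.4+0.3+0.3 − 5φ)·2 = 2.2
φ = (1.800 − 2.2/2) / 5 = 0.14 in/h.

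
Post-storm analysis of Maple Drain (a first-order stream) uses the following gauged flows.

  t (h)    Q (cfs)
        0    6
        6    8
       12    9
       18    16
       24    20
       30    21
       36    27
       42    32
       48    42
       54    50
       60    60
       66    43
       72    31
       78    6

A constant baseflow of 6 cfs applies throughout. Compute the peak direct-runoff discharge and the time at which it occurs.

Subtracting baseflow gives direct-runoff ordinates: 0.0, 2.0, 3.0, 10.0, 14.0, 15.0, 21.0, 26.0, 36.0, 44.0, 54.0, 37.0, 25.0, 0.0 cfs.
The maximum is 54.0 cfs, occurring at the reading for t = 60 h.

Q_p = 54.0 cfs at t = 60 h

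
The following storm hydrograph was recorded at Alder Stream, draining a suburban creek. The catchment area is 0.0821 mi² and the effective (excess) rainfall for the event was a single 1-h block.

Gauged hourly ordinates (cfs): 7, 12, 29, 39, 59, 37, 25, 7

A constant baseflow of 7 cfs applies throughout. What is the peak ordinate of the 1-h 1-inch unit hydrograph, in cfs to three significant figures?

Direct runoff: 0.0, 5.0, 22.0, 32.0, 52.0, 30.0, 18.0, 0.0 cfs; ΣQ_DR = 159.0 cfs, peak = 52.0 cfs.
Runoff depth d = ΣQ_DR·Δt / A = 159.0 × 3600 / (0.0821 mi²) = 3.001 in.
The 1-inch UH is the DRH scaled by (1 in)/d, so U_p = 52.0 × 1/3.001 = 17.3 cfs.

U_p ≈ 17.3 cfs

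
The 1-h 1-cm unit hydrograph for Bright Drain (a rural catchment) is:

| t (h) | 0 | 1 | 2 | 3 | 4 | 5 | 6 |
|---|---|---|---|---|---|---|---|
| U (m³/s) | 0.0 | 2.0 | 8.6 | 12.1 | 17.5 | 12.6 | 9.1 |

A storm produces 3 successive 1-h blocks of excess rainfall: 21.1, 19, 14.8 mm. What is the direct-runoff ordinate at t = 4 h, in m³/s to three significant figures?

Q ≈ 72.6 m³/s

By discrete convolution, Q_j = Σ (P_i / 10 mm) · U_{j−i}.
At t = 4 h (j=4): Q = (21.1/10)·17.5 + (19/10)·12.1 + (14.8/10)·8.6 = 72.6 m³/s.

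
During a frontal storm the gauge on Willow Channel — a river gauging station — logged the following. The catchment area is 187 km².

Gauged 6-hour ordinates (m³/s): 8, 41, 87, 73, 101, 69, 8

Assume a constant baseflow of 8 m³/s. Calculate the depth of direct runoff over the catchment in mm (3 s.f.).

d ≈ 38.2 mm

Direct runoff: 0.0, 33.0, 79.0, 65.0, 93.0, 61.0, 0.0 m³/s; ΣQ_DR = 331.0 m³/s.
V = ΣQ_DR · Δt = 331.0 × 21600 s = 7.150 × 10^6 m³.
Over A = 187 km², depth = V / A = 38.2 mm.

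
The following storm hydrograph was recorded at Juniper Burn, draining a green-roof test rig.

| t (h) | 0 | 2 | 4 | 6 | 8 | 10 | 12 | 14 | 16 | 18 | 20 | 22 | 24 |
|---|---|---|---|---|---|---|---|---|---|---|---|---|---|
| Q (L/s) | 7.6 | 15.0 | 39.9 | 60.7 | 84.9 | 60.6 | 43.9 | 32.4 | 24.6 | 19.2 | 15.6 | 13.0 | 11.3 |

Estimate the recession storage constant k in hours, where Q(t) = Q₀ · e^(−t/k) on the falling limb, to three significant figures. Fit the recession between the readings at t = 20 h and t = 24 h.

k ≈ 12.4 h

On the falling limb, Q drops from 15.6 to 11.3 L/s between t = 20 h and t = 24 h (Δt = 4 h).
k = −Δt / ln(Q₂/Q₁) = −4 / ln(11.3/15.6) = 12.4 h.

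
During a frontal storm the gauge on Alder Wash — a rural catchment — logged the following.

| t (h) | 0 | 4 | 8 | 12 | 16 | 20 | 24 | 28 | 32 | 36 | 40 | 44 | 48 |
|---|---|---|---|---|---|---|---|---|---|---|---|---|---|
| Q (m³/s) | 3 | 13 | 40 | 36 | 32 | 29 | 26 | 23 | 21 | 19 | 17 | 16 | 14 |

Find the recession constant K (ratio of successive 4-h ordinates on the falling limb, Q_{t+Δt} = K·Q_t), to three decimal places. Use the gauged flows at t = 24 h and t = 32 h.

K ≈ 0.899

Using the recession-limb readings at t = 24 h and t = 32 h: Q falls from 26 to 21 m³/s over 2 intervals.
K = (Q₂/Q₁)^(1/2) = (21/26)^(1/2) = 0.899.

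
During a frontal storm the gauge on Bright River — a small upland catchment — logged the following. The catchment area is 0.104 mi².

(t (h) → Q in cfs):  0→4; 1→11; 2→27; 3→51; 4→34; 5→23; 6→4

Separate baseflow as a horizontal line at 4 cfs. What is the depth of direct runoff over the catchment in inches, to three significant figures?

d ≈ 1.88 in

Direct runoff: 0.0, 7.0, 23.0, 47.0, 30.0, 19.0, 0.0 cfs; ΣQ_DR = 126.0 cfs.
V = ΣQ_DR · Δt = 126.0 × 3600 s = 4.536 × 10^5 ft³.
Over A = 0.104 mi², depth = V / A = 1.88 in.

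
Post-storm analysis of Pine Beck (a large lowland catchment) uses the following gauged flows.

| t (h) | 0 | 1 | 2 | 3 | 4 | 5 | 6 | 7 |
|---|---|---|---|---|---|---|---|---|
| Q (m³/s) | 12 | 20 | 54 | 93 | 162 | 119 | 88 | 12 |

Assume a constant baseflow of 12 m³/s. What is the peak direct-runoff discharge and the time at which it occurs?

Subtracting baseflow gives direct-runoff ordinates: 0.0, 8.0, 42.0, 81.0, 150.0, 107.0, 76.0, 0.0 m³/s.
The maximum is 150.0 m³/s, occurring at the reading for t = 4 h.

Q_p = 150.0 m³/s at t = 4 h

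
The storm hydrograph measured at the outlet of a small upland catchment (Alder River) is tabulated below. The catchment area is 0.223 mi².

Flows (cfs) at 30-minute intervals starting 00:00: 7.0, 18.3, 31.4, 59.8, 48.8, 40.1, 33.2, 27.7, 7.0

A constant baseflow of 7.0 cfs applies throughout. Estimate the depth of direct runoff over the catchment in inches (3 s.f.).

d ≈ 0.731 in

Direct runoff: 0.0, 11.3, 24.4, 52.8, 41.8, 33.1, 26.2, 20.7, 0.0 cfs; ΣQ_DR = 210.3 cfs.
V = ΣQ_DR · Δt = 210.3 × 1800 s = 3.785 × 10^5 ft³.
Over A = 0.223 mi², depth = V / A = 0.731 in.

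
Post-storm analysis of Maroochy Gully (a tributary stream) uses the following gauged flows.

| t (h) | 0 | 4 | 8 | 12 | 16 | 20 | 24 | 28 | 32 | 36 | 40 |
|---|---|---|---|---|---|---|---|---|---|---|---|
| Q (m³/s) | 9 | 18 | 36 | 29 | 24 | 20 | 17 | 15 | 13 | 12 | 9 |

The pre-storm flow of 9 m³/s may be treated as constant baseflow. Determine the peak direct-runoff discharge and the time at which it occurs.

Q_p = 27.0 m³/s at t = 8 h

Subtracting baseflow gives direct-runoff ordinates: 0.0, 9.0, 27.0, 20.0, 15.0, 11.0, 8.0, 6.0, 4.0, 3.0, 0.0 m³/s.
The maximum is 27.0 m³/s, occurring at the reading for t = 8 h.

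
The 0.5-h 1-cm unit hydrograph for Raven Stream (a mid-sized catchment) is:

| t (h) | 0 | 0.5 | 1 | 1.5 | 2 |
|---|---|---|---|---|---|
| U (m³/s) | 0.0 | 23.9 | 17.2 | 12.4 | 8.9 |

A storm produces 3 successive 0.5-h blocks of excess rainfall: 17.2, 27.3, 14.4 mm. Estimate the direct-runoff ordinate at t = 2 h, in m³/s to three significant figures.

Q ≈ 73.9 m³/s

By discrete convolution, Q_j = Σ (P_i / 10 mm) · U_{j−i}.
At t = 2 h (j=4): Q = (17.2/10)·8.9 + (27.3/10)·12.4 + (14.4/10)·17.2 = 73.9 m³/s.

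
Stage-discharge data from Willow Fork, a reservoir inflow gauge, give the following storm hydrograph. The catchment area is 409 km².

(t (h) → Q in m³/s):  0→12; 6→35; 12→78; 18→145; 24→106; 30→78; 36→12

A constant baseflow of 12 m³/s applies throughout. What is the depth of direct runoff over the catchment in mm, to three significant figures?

d ≈ 20.2 mm

Direct runoff: 0.0, 23.0, 66.0, 133.0, 94.0, 66.0, 0.0 m³/s; ΣQ_DR = 382.0 m³/s.
V = ΣQ_DR · Δt = 382.0 × 21600 s = 8.251 × 10^6 m³.
Over A = 409 km², depth = V / A = 20.2 mm.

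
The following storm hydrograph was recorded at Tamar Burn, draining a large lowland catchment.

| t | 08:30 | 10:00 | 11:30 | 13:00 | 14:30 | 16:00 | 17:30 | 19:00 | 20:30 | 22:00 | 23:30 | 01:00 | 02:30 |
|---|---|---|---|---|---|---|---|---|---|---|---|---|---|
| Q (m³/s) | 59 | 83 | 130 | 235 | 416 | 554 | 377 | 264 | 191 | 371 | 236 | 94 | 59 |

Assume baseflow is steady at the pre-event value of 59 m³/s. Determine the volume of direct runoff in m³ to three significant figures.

V ≈ 1.24 × 10^7 m³

Direct-runoff ordinates (Q − Q_b): 0.0, 24.0, 71.0, 176.0, 357.0, 495.0, 318.0, 205.0, 132.0, 312.0, 177.0, 35.0, 0.0 m³/s.
ΣQ_DR = 2302 m³/s.
With Δt = 1.5 h = 5400 s, V = ΣQ_DR · Δt = 2302 × 5400 = 1.24 × 10^7 m³.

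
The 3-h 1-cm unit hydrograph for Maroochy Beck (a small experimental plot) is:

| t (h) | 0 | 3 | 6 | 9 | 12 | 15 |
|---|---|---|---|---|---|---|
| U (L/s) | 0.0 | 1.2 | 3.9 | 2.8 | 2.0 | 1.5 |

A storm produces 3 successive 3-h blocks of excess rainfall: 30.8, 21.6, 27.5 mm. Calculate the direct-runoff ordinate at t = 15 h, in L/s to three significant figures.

Q ≈ 16.6 L/s

By discrete convolution, Q_j = Σ (P_i / 10 mm) · U_{j−i}.
At t = 15 h (j=5): Q = (30.8/10)·1.5 + (21.6/10)·2.0 + (27.5/10)·2.8 = 16.6 L/s.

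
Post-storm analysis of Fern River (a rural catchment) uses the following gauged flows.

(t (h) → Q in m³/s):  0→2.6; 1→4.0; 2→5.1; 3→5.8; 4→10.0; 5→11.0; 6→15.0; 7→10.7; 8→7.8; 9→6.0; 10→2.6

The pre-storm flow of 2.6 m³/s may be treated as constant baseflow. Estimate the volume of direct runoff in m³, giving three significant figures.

Direct-runoff ordinates (Q − Q_b): 0.0, 1.4, 2.5, 3.2, 7.4, 8.4, 12.4, 8.1, 5.2, 3.4, 0.0 m³/s.
ΣQ_DR = 52.00 m³/s.
With Δt = 1 h = 3600 s, V = ΣQ_DR · Δt = 52.00 × 3600 = 1.87 × 10^5 m³.

V ≈ 1.87 × 10^5 m³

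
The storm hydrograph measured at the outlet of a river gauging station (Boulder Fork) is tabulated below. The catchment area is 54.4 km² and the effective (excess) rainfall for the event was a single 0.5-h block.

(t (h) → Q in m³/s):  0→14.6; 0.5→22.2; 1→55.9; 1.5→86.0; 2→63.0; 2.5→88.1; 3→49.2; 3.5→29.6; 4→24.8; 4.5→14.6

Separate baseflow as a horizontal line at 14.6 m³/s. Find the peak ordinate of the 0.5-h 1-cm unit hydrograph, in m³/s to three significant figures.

U_p ≈ 73.6 m³/s

Direct runoff: 0.0, 7.6, 41.3, 71.4, 48.4, 73.5, 34.6, 15.0, 10.2, 0.0 m³/s; ΣQ_DR = 302.0 m³/s, peak = 73.5 m³/s.
Runoff depth d = ΣQ_DR·Δt / A = 302.0 × 1800 / (54.4 km²) = 9.993 mm.
The 1-cm UH is the DRH scaled by (10 mm)/d, so U_p = 73.5 × 10/9.993 = 73.6 m³/s.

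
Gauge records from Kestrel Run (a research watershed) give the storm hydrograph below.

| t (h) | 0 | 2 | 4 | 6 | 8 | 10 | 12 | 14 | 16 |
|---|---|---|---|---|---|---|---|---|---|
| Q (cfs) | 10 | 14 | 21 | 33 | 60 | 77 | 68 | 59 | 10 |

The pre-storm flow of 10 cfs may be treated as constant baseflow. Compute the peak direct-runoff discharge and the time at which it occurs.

Subtracting baseflow gives direct-runoff ordinates: 0.0, 4.0, 11.0, 23.0, 50.0, 67.0, 58.0, 49.0, 0.0 cfs.
The maximum is 67.0 cfs, occurring at the reading for t = 10 h.

Q_p = 67.0 cfs at t = 10 h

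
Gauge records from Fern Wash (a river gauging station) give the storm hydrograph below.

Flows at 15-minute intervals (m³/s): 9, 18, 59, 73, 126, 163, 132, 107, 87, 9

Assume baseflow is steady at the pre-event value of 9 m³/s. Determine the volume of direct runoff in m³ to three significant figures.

V ≈ 6.24 × 10^5 m³

Direct-runoff ordinates (Q − Q_b): 0.0, 9.0, 50.0, 64.0, 117.0, 154.0, 123.0, 98.0, 78.0, 0.0 m³/s.
ΣQ_DR = 693.0 m³/s.
With Δt = 0.25 h = 900 s, V = ΣQ_DR · Δt = 693.0 × 900 = 6.24 × 10^5 m³.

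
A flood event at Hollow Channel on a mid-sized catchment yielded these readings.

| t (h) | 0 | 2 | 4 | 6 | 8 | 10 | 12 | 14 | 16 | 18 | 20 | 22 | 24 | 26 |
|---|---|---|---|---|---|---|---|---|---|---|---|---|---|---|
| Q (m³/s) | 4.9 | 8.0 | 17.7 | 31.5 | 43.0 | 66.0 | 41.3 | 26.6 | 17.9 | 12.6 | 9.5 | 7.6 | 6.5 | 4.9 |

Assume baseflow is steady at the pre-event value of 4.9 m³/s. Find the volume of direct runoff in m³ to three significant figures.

Direct-runoff ordinates (Q − Q_b): 0.0, 3.1, 12.8, 26.6, 38.1, 61.1, 36.4, 21.7, 13.0, 7.7, 4.6, 2.7, 1.6, 0.0 m³/s.
ΣQ_DR = 229.4 m³/s.
With Δt = 2 h = 7200 s, V = ΣQ_DR · Δt = 229.4 × 7200 = 1.65 × 10^6 m³.

V ≈ 1.65 × 10^6 m³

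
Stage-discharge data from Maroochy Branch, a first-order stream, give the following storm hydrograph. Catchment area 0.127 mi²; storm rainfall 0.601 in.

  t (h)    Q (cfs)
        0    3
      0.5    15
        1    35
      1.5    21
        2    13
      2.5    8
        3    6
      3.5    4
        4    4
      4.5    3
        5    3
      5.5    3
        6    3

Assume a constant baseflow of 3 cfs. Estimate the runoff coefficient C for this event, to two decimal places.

ΣQ_DR = 82.00 cfs; V = ΣQ_DR·Δt = 1.476 × 10^5 ft³.
Runoff depth d = V / A = 0.5003 in.
C = d / P = 0.5003 / 0.601 = 0.83.

C ≈ 0.83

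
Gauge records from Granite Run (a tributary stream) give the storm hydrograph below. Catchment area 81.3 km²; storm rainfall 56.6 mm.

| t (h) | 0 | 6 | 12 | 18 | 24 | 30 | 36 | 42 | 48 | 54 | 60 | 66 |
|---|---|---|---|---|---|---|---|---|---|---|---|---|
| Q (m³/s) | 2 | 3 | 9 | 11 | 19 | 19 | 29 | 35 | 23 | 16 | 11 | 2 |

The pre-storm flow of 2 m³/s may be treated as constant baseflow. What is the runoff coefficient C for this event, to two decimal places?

C ≈ 0.73

ΣQ_DR = 155.0 m³/s; V = ΣQ_DR·Δt = 3.348 × 10^6 m³.
Runoff depth d = V / A = 41.18 mm.
C = d / P = 41.18 / 56.6 = 0.73.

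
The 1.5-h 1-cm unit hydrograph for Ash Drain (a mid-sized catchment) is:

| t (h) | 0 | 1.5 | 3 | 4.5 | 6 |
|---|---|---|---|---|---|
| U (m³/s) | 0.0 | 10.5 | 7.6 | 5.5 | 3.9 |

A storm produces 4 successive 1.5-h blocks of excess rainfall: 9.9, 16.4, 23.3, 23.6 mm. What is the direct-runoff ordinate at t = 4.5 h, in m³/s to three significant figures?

Q ≈ 42.4 m³/s

By discrete convolution, Q_j = Σ (P_i / 10 mm) · U_{j−i}.
At t = 4.5 h (j=3): Q = (9.9/10)·5.5 + (16.4/10)·7.6 + (23.3/10)·10.5 + (23.6/10)·0.0 = 42.4 m³/s.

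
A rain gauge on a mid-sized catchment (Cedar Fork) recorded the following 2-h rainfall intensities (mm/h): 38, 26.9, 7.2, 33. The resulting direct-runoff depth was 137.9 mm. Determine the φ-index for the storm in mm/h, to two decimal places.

Only the 3 blocks with intensity above φ contribute runoff: 38, 26.9, 33 mm/h.
Σ(I−φ)·Δt = d  ⇒  (38+26.9+33 − 3φ)·2 = 137.9
φ = (97.90 − 137.9/2) / 3 = 9.65 mm/h.

φ ≈ 9.65 mm/h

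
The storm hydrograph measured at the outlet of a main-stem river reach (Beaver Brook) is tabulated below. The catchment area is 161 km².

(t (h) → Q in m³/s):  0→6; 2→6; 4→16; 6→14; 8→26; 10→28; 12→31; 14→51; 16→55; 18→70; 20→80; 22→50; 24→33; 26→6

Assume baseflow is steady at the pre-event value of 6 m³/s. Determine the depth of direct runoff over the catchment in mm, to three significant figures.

d ≈ 17.4 mm

Direct runoff: 0.0, 0.0, 10.0, 8.0, 20.0, 22.0, 25.0, 45.0, 49.0, 64.0, 74.0, 44.0, 27.0, 0.0 m³/s; ΣQ_DR = 388.0 m³/s.
V = ΣQ_DR · Δt = 388.0 × 7200 s = 2.794 × 10^6 m³.
Over A = 161 km², depth = V / A = 17.4 mm.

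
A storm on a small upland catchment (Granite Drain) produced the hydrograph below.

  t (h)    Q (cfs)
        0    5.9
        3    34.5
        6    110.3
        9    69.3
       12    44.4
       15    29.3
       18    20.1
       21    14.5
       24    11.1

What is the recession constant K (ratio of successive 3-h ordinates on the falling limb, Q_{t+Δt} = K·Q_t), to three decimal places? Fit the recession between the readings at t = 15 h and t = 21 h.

Using the recession-limb readings at t = 15 h and t = 21 h: Q falls from 29.3 to 14.5 cfs over 2 intervals.
K = (Q₂/Q₁)^(1/2) = (14.5/29.3)^(1/2) = 0.703.

K ≈ 0.703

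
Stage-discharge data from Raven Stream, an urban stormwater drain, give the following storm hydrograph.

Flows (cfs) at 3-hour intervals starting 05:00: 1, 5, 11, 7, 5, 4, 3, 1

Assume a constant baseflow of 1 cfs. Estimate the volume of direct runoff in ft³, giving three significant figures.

V ≈ 3.13 × 10^5 ft³

Direct-runoff ordinates (Q − Q_b): 0.0, 4.0, 10.0, 6.0, 4.0, 3.0, 2.0, 0.0 cfs.
ΣQ_DR = 29.00 cfs.
With Δt = 3 h = 10800 s, V = ΣQ_DR · Δt = 29.00 × 10800 = 3.13 × 10^5 ft³.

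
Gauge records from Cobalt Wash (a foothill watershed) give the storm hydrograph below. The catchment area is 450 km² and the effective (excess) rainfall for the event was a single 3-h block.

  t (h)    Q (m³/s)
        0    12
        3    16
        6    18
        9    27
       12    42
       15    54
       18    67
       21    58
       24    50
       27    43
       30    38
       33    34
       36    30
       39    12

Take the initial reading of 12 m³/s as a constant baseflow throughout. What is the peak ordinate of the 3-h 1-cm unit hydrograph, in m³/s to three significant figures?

U_p ≈ 68.8 m³/s

Direct runoff: 0.0, 4.0, 6.0, 15.0, 30.0, 42.0, 55.0, 46.0, 38.0, 31.0, 26.0, 22.0, 18.0, 0.0 m³/s; ΣQ_DR = 333.0 m³/s, peak = 55.0 m³/s.
Runoff depth d = ΣQ_DR·Δt / A = 333.0 × 10800 / (450 km²) = 7.992 mm.
The 1-cm UH is the DRH scaled by (10 mm)/d, so U_p = 55.0 × 10/7.992 = 68.8 m³/s.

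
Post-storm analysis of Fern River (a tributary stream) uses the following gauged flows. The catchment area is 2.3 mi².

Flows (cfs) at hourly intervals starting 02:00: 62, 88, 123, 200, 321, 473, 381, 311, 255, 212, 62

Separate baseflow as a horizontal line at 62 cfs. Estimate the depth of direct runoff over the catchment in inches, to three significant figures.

d ≈ 1.22 in

Direct runoff: 0.0, 26.0, 61.0, 138.0, 259.0, 411.0, 319.0, 249.0, 193.0, 150.0, 0.0 cfs; ΣQ_DR = 1806 cfs.
V = ΣQ_DR · Δt = 1806 × 3600 s = 6.502 × 10^6 ft³.
Over A = 2.3 mi², depth = V / A = 1.22 in.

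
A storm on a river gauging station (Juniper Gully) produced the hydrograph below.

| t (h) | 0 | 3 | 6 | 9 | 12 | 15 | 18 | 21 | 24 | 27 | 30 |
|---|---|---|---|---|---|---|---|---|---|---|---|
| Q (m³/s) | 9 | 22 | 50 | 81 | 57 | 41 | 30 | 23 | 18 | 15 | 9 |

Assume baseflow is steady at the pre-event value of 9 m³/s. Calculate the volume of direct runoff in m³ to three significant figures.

V ≈ 2.76 × 10^6 m³

Direct-runoff ordinates (Q − Q_b): 0.0, 13.0, 41.0, 72.0, 48.0, 32.0, 21.0, 14.0, 9.0, 6.0, 0.0 m³/s.
ΣQ_DR = 256.0 m³/s.
With Δt = 3 h = 10800 s, V = ΣQ_DR · Δt = 256.0 × 10800 = 2.76 × 10^6 m³.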